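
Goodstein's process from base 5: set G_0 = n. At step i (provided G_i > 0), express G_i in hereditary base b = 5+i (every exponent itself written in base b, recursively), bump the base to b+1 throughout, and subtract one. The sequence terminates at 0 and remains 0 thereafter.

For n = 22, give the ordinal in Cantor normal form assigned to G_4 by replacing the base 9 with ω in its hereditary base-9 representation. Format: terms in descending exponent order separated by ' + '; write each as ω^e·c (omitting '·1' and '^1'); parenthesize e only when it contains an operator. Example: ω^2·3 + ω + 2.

ω·3 + 6

base 5: 22 = 4·5 + 2; at 6: 4·6 + 2 = 26; next = 25
base 6: 25 = 4·6 + 1; at 7: 4·7 + 1 = 29; next = 28
base 7: 28 = 4·7; at 8: 4·8 = 32; next = 31
base 8: 31 = 3·8 + 7; at 9: 3·9 + 7 = 34; next = 33
base 9: 33 = 3·9 + 6; at 10: 3·10 + 6 = 36; next = 35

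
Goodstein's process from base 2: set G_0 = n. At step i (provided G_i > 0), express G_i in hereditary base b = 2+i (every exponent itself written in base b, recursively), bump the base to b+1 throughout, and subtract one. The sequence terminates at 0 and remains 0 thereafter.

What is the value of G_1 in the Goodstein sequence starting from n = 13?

13 —HB2→ 2^(2 + 1) + 2^2 + 1 —bump→ 3^(3 + 1) + 3^3 + 1 = 109 —(−1)→ 108
108 —HB3→ 3^(3 + 1) + 3^3 —bump→ 4^(4 + 1) + 4^4 = 1280 —(−1)→ 1279

108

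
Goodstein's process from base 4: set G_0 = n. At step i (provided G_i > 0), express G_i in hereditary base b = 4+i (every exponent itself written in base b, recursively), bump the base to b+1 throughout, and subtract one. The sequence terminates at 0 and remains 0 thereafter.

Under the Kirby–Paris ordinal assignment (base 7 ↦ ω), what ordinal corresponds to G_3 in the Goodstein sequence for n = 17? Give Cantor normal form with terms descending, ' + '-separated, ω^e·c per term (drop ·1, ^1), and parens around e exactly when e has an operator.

ω·5 + 4

(0) 17|_4 = 4^2 + 1 ↦ 5^2 + 1|_5 = 26 ⇒ 25
(1) 25|_5 = 5^2 ↦ 6^2|_6 = 36 ⇒ 35
(2) 35|_6 = 5·6 + 5 ↦ 5·7 + 5|_7 = 40 ⇒ 39
(3) 39|_7 = 5·7 + 4 ↦ 5·8 + 4|_8 = 44 ⇒ 43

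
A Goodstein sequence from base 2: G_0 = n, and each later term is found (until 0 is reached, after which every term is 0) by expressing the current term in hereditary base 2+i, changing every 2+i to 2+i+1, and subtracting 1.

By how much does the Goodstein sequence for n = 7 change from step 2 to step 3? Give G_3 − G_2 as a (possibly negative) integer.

2868

G_0 = 7. HB_2(7) = 2^2 + 2 + 1. Bump = 31. G_1 = 30.
G_1 = 30. HB_3(30) = 3^3 + 3. Bump = 260. G_2 = 259.
G_2 = 259. HB_4(259) = 4^4 + 3. Bump = 3128. G_3 = 3127.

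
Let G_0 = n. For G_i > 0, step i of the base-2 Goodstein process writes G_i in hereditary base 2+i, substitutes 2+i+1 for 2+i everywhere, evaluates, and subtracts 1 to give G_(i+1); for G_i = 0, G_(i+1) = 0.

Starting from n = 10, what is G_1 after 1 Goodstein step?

10 —HB2→ 2^(2 + 1) + 2 —bump→ 3^(3 + 1) + 3 = 84 —(−1)→ 83
83 —HB3→ 3^(3 + 1) + 2 —bump→ 4^(4 + 1) + 2 = 1026 —(−1)→ 1025

83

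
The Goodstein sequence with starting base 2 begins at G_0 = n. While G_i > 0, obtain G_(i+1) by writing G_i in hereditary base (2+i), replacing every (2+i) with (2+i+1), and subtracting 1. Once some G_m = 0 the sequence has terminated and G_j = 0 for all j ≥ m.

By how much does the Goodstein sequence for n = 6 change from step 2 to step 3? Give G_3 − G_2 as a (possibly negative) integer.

2868

base 2: 6 = 2^2 + 2; at 3: 3^3 + 3 = 30; next = 29
base 3: 29 = 3^3 + 2; at 4: 4^4 + 2 = 258; next = 257
base 4: 257 = 4^4 + 1; at 5: 5^5 + 1 = 3126; next = 3125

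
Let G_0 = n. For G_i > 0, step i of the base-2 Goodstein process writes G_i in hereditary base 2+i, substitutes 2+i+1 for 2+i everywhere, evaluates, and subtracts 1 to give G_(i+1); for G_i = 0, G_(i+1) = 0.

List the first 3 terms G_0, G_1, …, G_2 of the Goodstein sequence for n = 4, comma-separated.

G_0=4  [base 2] 2^2  →[2↦3]→  3^3 = 27  −1 ⇒ G_1=26
G_1=26  [base 3] 2·3^2 + 2·3 + 2  →[3↦4]→  2·4^2 + 2·4 + 2 = 42  −1 ⇒ G_2=41

4, 26, 41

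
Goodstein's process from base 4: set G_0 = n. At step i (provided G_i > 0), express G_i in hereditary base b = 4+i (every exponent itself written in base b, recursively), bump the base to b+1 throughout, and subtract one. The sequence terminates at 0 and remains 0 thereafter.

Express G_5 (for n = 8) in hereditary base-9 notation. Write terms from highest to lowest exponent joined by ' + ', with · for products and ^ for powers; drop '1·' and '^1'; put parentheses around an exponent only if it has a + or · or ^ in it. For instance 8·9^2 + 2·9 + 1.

9

step 0: 8 = 2·4; sub 5 for 4: 2·5; = 10; G_1 = 10−1 = 9
step 1: 9 = 5 + 4; sub 6 for 5: 6 + 4; = 10; G_2 = 10−1 = 9
step 2: 9 = 6 + 3; sub 7 for 6: 7 + 3; = 10; G_3 = 10−1 = 9
step 3: 9 = 7 + 2; sub 8 for 7: 8 + 2; = 10; G_4 = 10−1 = 9
step 4: 9 = 8 + 1; sub 9 for 8: 9 + 1; = 10; G_5 = 10−1 = 9
step 5: 9 = 9; sub 10 for 9: 10; = 10; G_6 = 10−1 = 9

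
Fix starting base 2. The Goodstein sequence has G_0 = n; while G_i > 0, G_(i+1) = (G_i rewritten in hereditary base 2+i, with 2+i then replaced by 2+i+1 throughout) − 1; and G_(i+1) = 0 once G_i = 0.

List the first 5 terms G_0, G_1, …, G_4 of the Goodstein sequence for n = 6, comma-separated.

i=0: 6 = 2^2 + 2 (b=2); 2→3: 3^3 + 3 = 30; 30−1 = 29
i=1: 29 = 3^3 + 2 (b=3); 3→4: 4^4 + 2 = 258; 258−1 = 257
i=2: 257 = 4^4 + 1 (b=4); 4→5: 5^5 + 1 = 3126; 3126−1 = 3125
i=3: 3125 = 5^5 (b=5); 5→6: 6^6 = 46656; 46656−1 = 46655

6, 29, 257, 3125, 46655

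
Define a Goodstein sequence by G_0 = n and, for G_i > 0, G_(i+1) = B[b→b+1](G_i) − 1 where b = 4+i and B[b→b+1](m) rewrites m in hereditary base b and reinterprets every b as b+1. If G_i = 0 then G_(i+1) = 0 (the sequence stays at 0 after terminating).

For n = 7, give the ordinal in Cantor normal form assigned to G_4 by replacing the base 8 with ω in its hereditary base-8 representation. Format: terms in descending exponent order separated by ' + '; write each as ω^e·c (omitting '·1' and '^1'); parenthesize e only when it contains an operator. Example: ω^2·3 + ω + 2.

(0) 7|_4 = 4 + 3 ↦ 5 + 3|_5 = 8 ⇒ 7
(1) 7|_5 = 5 + 2 ↦ 6 + 2|_6 = 8 ⇒ 7
(2) 7|_6 = 6 + 1 ↦ 7 + 1|_7 = 8 ⇒ 7
(3) 7|_7 = 7 ↦ 8|_8 = 8 ⇒ 7
(4) 7|_8 = 7 ↦ 7|_9 = 7 ⇒ 6

7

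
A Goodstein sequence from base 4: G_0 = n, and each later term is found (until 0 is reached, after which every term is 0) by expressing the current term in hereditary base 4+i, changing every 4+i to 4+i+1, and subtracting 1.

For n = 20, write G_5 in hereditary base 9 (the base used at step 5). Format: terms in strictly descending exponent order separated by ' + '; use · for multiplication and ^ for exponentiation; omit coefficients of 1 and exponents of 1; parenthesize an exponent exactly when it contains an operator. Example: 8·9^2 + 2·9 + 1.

9^2

G_0=20  [base 4] 4^2 + 4  →[4↦5]→  5^2 + 5 = 30  −1 ⇒ G_1=29
G_1=29  [base 5] 5^2 + 4  →[5↦6]→  6^2 + 4 = 40  −1 ⇒ G_2=39
G_2=39  [base 6] 6^2 + 3  →[6↦7]→  7^2 + 3 = 52  −1 ⇒ G_3=51
G_3=51  [base 7] 7^2 + 2  →[7↦8]→  8^2 + 2 = 66  −1 ⇒ G_4=65
G_4=65  [base 8] 8^2 + 1  →[8↦9]→  9^2 + 1 = 82  −1 ⇒ G_5=81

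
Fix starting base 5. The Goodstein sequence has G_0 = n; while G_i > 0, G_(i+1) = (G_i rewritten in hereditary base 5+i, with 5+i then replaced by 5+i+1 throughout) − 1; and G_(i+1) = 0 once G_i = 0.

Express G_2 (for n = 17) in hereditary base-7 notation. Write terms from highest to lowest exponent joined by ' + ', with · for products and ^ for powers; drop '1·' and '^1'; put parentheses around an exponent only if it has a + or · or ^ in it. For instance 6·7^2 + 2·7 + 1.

[0] 17 ≡ 3·5 + 2 (base 5). Lift 6: 20. −1: 19.
[1] 19 ≡ 3·6 + 1 (base 6). Lift 7: 22. −1: 21.

3·7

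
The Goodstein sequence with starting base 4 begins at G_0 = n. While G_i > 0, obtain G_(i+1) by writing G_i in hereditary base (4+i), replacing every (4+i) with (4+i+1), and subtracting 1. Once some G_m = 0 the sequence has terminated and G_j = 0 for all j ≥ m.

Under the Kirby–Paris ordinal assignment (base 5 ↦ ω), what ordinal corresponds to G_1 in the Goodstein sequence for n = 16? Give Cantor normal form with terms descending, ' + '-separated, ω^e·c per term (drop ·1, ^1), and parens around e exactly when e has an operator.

ω·4 + 4

base 4: 16 = 4^2; at 5: 5^2 = 25; next = 24
base 5: 24 = 4·5 + 4; at 6: 4·6 + 4 = 28; next = 27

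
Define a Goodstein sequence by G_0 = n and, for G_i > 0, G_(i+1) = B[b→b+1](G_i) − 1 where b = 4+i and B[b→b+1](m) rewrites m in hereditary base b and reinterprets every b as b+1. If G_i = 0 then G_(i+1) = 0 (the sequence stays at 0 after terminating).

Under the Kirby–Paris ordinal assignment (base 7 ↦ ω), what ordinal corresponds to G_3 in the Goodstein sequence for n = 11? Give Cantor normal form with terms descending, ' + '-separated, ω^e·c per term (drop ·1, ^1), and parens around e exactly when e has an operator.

11 —HB4→ 2·4 + 3 —bump→ 2·5 + 3 = 13 —(−1)→ 12
12 —HB5→ 2·5 + 2 —bump→ 2·6 + 2 = 14 —(−1)→ 13
13 —HB6→ 2·6 + 1 —bump→ 2·7 + 1 = 15 —(−1)→ 14
14 —HB7→ 2·7 —bump→ 2·8 = 16 —(−1)→ 15

ω·2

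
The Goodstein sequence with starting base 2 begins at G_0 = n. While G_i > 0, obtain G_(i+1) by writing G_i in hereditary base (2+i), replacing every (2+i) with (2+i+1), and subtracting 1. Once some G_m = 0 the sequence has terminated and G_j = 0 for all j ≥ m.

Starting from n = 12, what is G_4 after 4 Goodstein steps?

i=0: 12 = 2^(2 + 1) + 2^2 (b=2); 2→3: 3^(3 + 1) + 3^3 = 108; 108−1 = 107
i=1: 107 = 3^(3 + 1) + 2·3^2 + 2·3 + 2 (b=3); 3→4: 4^(4 + 1) + 2·4^2 + 2·4 + 2 = 1066; 1066−1 = 1065
i=2: 1065 = 4^(4 + 1) + 2·4^2 + 2·4 + 1 (b=4); 4→5: 5^(5 + 1) + 2·5^2 + 2·5 + 1 = 15686; 15686−1 = 15685
i=3: 15685 = 5^(5 + 1) + 2·5^2 + 2·5 (b=5); 5→6: 6^(6 + 1) + 2·6^2 + 2·6 = 280020; 280020−1 = 280019
i=4: 280019 = 6^(6 + 1) + 2·6^2 + 6 + 5 (b=6); 6→7: 7^(7 + 1) + 2·7^2 + 7 + 5 = 5764911; 5764911−1 = 5764910

280019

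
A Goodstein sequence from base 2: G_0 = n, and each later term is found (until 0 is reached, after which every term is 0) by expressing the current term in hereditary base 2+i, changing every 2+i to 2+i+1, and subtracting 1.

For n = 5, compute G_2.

(0) 5|_2 = 2^2 + 1 ↦ 3^3 + 1|_3 = 28 ⇒ 27
(1) 27|_3 = 3^3 ↦ 4^4|_4 = 256 ⇒ 255
(2) 255|_4 = 3·4^3 + 3·4^2 + 3·4 + 3 ↦ 3·5^3 + 3·5^2 + 3·5 + 3|_5 = 468 ⇒ 467

255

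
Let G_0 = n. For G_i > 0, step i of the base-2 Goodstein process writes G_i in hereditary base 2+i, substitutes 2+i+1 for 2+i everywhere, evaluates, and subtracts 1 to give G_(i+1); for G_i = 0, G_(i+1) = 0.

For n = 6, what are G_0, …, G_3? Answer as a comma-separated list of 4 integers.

step 0: 6 = 2^2 + 2; sub 3 for 2: 3^3 + 3; = 30; G_1 = 30−1 = 29
step 1: 29 = 3^3 + 2; sub 4 for 3: 4^4 + 2; = 258; G_2 = 258−1 = 257
step 2: 257 = 4^4 + 1; sub 5 for 4: 5^5 + 1; = 3126; G_3 = 3126−1 = 3125

6, 29, 257, 3125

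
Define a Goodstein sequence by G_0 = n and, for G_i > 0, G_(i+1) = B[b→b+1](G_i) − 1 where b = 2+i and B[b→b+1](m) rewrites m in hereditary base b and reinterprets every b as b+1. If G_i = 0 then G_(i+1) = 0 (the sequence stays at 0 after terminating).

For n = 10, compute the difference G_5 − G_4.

i=0: 10 = 2^(2 + 1) + 2 (b=2); 2→3: 3^(3 + 1) + 3 = 84; 84−1 = 83
i=1: 83 = 3^(3 + 1) + 2 (b=3); 3→4: 4^(4 + 1) + 2 = 1026; 1026−1 = 1025
i=2: 1025 = 4^(4 + 1) + 1 (b=4); 4→5: 5^(5 + 1) + 1 = 15626; 15626−1 = 15625
i=3: 15625 = 5^(5 + 1) (b=5); 5→6: 6^(6 + 1) = 279936; 279936−1 = 279935
i=4: 279935 = 5·6^6 + 5·6^5 + 5·6^4 + 5·6^3 + 5·6^2 + 5·6 + 5 (b=6); 6→7: 5·7^7 + 5·7^5 + 5·7^4 + 5·7^3 + 5·7^2 + 5·7 + 5 = 4215755; 4215755−1 = 4215754

3935819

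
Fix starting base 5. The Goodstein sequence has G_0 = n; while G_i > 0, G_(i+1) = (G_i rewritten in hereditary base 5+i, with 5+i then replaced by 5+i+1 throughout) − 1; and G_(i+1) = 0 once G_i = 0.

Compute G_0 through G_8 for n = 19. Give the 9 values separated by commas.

i=0: 19 = 3·5 + 4 (b=5); 5→6: 3·6 + 4 = 22; 22−1 = 21
i=1: 21 = 3·6 + 3 (b=6); 6→7: 3·7 + 3 = 24; 24−1 = 23
i=2: 23 = 3·7 + 2 (b=7); 7→8: 3·8 + 2 = 26; 26−1 = 25
i=3: 25 = 3·8 + 1 (b=8); 8→9: 3·9 + 1 = 28; 28−1 = 27
i=4: 27 = 3·9 (b=9); 9→10: 3·10 = 30; 30−1 = 29
i=5: 29 = 2·10 + 9 (b=10); 10→11: 2·11 + 9 = 31; 31−1 = 30
i=6: 30 = 2·11 + 8 (b=11); 11→12: 2·12 + 8 = 32; 32−1 = 31
i=7: 31 = 2·12 + 7 (b=12); 12→13: 2·13 + 7 = 33; 33−1 = 32

19, 21, 23, 25, 27, 29, 30, 31, 32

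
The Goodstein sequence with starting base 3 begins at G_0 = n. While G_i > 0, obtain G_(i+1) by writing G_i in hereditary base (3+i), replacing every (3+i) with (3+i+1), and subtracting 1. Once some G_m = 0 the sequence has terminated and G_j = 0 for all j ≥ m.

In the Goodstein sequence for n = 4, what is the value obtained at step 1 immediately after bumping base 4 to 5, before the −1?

step 0: 4 = 3 + 1; sub 4 for 3: 4 + 1; = 5; G_1 = 5−1 = 4
step 1: 4 = 4; sub 5 for 4: 5; = 5; G_2 = 5−1 = 4

5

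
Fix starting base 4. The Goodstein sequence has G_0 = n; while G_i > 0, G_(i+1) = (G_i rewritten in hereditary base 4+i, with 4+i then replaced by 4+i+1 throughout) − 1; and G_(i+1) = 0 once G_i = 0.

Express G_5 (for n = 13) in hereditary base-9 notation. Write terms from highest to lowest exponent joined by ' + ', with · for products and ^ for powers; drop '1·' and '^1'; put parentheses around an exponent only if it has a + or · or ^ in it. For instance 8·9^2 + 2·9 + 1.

13 —HB4→ 3·4 + 1 —bump→ 3·5 + 1 = 16 —(−1)→ 15
15 —HB5→ 3·5 —bump→ 3·6 = 18 —(−1)→ 17
17 —HB6→ 2·6 + 5 —bump→ 2·7 + 5 = 19 —(−1)→ 18
18 —HB7→ 2·7 + 4 —bump→ 2·8 + 4 = 20 —(−1)→ 19
19 —HB8→ 2·8 + 3 —bump→ 2·9 + 3 = 21 —(−1)→ 20

2·9 + 2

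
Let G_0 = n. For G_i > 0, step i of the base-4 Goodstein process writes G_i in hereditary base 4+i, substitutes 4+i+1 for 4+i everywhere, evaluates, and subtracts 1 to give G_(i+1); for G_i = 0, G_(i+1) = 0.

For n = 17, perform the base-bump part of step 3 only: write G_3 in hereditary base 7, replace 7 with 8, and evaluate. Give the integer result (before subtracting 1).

44

step 0: 17 = 4^2 + 1; sub 5 for 4: 5^2 + 1; = 26; G_1 = 26−1 = 25
step 1: 25 = 5^2; sub 6 for 5: 6^2; = 36; G_2 = 36−1 = 35
step 2: 35 = 5·6 + 5; sub 7 for 6: 5·7 + 5; = 40; G_3 = 40−1 = 39
step 3: 39 = 5·7 + 4; sub 8 for 7: 5·8 + 4; = 44; G_4 = 44−1 = 43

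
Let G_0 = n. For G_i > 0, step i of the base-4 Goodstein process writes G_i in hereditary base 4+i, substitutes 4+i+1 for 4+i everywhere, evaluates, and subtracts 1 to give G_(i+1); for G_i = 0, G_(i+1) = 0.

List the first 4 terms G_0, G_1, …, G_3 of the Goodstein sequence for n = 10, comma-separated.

G_0 = 10. HB_4(10) = 2·4 + 2. Bump = 12. G_1 = 11.
G_1 = 11. HB_5(11) = 2·5 + 1. Bump = 13. G_2 = 12.
G_2 = 12. HB_6(12) = 2·6. Bump = 14. G_3 = 13.

10, 11, 12, 13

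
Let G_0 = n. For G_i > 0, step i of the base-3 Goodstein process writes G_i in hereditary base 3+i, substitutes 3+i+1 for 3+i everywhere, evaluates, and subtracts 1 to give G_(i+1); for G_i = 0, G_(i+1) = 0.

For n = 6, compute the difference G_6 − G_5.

G_0 = 6. HB_3(6) = 2·3. Bump = 8. G_1 = 7.
G_1 = 7. HB_4(7) = 4 + 3. Bump = 8. G_2 = 7.
G_2 = 7. HB_5(7) = 5 + 2. Bump = 8. G_3 = 7.
G_3 = 7. HB_6(7) = 6 + 1. Bump = 8. G_4 = 7.
G_4 = 7. HB_7(7) = 7. Bump = 8. G_5 = 7.
G_5 = 7. HB_8(7) = 7. Bump = 7. G_6 = 6.

-1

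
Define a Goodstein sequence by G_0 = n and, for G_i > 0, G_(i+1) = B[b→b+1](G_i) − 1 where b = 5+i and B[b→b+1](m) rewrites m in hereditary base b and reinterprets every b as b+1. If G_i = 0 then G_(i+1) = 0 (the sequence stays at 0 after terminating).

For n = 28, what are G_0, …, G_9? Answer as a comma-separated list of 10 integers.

step 0: 28 = 5^2 + 3; sub 6 for 5: 6^2 + 3; = 39; G_1 = 39−1 = 38
step 1: 38 = 6^2 + 2; sub 7 for 6: 7^2 + 2; = 51; G_2 = 51−1 = 50
step 2: 50 = 7^2 + 1; sub 8 for 7: 8^2 + 1; = 65; G_3 = 65−1 = 64
step 3: 64 = 8^2; sub 9 for 8: 9^2; = 81; G_4 = 81−1 = 80
step 4: 80 = 8·9 + 8; sub 10 for 9: 8·10 + 8; = 88; G_5 = 88−1 = 87
step 5: 87 = 8·10 + 7; sub 11 for 10: 8·11 + 7; = 95; G_6 = 95−1 = 94
step 6: 94 = 8·11 + 6; sub 12 for 11: 8·12 + 6; = 102; G_7 = 102−1 = 101
step 7: 101 = 8·12 + 5; sub 13 for 12: 8·13 + 5; = 109; G_8 = 109−1 = 108
step 8: 108 = 8·13 + 4; sub 14 for 13: 8·14 + 4; = 116; G_9 = 116−1 = 115

28, 38, 50, 64, 80, 87, 94, 101, 108, 115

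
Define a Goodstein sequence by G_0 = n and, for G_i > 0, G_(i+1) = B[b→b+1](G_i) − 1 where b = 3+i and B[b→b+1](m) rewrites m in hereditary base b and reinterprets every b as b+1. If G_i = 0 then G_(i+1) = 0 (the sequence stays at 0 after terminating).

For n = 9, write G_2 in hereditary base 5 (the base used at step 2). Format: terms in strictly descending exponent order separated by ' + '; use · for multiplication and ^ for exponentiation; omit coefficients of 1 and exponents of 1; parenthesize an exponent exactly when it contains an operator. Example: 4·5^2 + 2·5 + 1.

3·5 + 2

step 0: 9 = 3^2; sub 4 for 3: 4^2; = 16; G_1 = 16−1 = 15
step 1: 15 = 3·4 + 3; sub 5 for 4: 3·5 + 3; = 18; G_2 = 18−1 = 17
step 2: 17 = 3·5 + 2; sub 6 for 5: 3·6 + 2; = 20; G_3 = 20−1 = 19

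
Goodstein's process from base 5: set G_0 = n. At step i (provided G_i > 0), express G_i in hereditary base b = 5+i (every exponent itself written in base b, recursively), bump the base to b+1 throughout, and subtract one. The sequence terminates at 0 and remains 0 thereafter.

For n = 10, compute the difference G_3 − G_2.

10 —HB5→ 2·5 —bump→ 2·6 = 12 —(−1)→ 11
11 —HB6→ 6 + 5 —bump→ 7 + 5 = 12 —(−1)→ 11
11 —HB7→ 7 + 4 —bump→ 8 + 4 = 12 —(−1)→ 11

0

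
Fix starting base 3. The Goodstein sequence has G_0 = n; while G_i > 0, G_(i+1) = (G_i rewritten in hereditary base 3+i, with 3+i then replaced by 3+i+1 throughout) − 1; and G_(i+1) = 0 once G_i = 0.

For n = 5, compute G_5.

3

base 3: 5 = 3 + 2; at 4: 4 + 2 = 6; next = 5
base 4: 5 = 4 + 1; at 5: 5 + 1 = 6; next = 5
base 5: 5 = 5; at 6: 6 = 6; next = 5
base 6: 5 = 5; at 7: 5 = 5; next = 4
base 7: 4 = 4; at 8: 4 = 4; next = 3
base 8: 3 = 3; at 9: 3 = 3; next = 2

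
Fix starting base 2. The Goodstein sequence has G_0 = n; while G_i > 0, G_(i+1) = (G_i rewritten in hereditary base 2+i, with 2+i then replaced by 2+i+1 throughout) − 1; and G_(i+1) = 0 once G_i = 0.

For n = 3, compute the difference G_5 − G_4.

-1

i=0: 3 = 2 + 1 (b=2); 2→3: 3 + 1 = 4; 4−1 = 3
i=1: 3 = 3 (b=3); 3→4: 4 = 4; 4−1 = 3
i=2: 3 = 3 (b=4); 4→5: 3 = 3; 3−1 = 2
i=3: 2 = 2 (b=5); 5→6: 2 = 2; 2−1 = 1
i=4: 1 = 1 (b=6); 6→7: 1 = 1; 1−1 = 0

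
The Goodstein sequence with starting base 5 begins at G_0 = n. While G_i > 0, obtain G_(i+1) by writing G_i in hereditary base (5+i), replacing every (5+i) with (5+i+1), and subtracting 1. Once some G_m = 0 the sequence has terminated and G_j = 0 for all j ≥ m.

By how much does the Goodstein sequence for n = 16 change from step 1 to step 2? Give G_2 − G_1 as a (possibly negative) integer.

[0] 16 ≡ 3·5 + 1 (base 5). Lift 6: 19. −1: 18.
[1] 18 ≡ 3·6 (base 6). Lift 7: 21. −1: 20.

2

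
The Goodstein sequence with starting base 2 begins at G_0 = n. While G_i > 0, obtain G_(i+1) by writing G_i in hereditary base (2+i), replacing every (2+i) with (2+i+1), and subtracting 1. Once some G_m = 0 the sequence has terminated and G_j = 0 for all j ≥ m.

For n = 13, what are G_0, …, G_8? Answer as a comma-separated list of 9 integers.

13, 108, 1279, 16092, 280711, 5765998, 134219479, 3486786855, 100000003325

(0) 13|_2 = 2^(2 + 1) + 2^2 + 1 ↦ 3^(3 + 1) + 3^3 + 1|_3 = 109 ⇒ 108
(1) 108|_3 = 3^(3 + 1) + 3^3 ↦ 4^(4 + 1) + 4^4|_4 = 1280 ⇒ 1279
(2) 1279|_4 = 4^(4 + 1) + 3·4^3 + 3·4^2 + 3·4 + 3 ↦ 5^(5 + 1) + 3·5^3 + 3·5^2 + 3·5 + 3|_5 = 16093 ⇒ 16092
(3) 16092|_5 = 5^(5 + 1) + 3·5^3 + 3·5^2 + 3·5 + 2 ↦ 6^(6 + 1) + 3·6^3 + 3·6^2 + 3·6 + 2|_6 = 280712 ⇒ 280711
(4) 280711|_6 = 6^(6 + 1) + 3·6^3 + 3·6^2 + 3·6 + 1 ↦ 7^(7 + 1) + 3·7^3 + 3·7^2 + 3·7 + 1|_7 = 5765999 ⇒ 5765998
(5) 5765998|_7 = 7^(7 + 1) + 3·7^3 + 3·7^2 + 3·7 ↦ 8^(8 + 1) + 3·8^3 + 3·8^2 + 3·8|_8 = 134219480 ⇒ 134219479
(6) 134219479|_8 = 8^(8 + 1) + 3·8^3 + 3·8^2 + 2·8 + 7 ↦ 9^(9 + 1) + 3·9^3 + 3·9^2 + 2·9 + 7|_9 = 3486786856 ⇒ 3486786855
(7) 3486786855|_9 = 9^(9 + 1) + 3·9^3 + 3·9^2 + 2·9 + 6 ↦ 10^(10 + 1) + 3·10^3 + 3·10^2 + 2·10 + 6|_10 = 100000003326 ⇒ 100000003325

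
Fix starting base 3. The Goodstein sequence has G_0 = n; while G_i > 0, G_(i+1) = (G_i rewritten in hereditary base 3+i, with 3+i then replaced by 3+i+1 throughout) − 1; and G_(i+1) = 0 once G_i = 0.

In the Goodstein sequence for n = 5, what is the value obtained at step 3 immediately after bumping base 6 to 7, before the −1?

base 3: 5 = 3 + 2; at 4: 4 + 2 = 6; next = 5
base 4: 5 = 4 + 1; at 5: 5 + 1 = 6; next = 5
base 5: 5 = 5; at 6: 6 = 6; next = 5
base 6: 5 = 5; at 7: 5 = 5; next = 4

5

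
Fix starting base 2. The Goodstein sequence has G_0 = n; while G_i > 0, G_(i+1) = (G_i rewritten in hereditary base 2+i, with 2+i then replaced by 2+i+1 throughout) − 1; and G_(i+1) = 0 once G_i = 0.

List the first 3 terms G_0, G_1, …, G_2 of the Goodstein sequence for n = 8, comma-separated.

8, 80, 553

i=0: 8 = 2^(2 + 1) (b=2); 2→3: 3^(3 + 1) = 81; 81−1 = 80
i=1: 80 = 2·3^3 + 2·3^2 + 2·3 + 2 (b=3); 3→4: 2·4^4 + 2·4^2 + 2·4 + 2 = 554; 554−1 = 553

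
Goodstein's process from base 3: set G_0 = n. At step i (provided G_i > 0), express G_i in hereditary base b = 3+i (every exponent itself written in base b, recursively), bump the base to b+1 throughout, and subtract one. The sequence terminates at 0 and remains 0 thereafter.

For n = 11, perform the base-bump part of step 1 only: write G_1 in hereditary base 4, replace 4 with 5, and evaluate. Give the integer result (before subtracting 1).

26

G_0 = 11. HB_3(11) = 3^2 + 2. Bump = 18. G_1 = 17.
G_1 = 17. HB_4(17) = 4^2 + 1. Bump = 26. G_2 = 25.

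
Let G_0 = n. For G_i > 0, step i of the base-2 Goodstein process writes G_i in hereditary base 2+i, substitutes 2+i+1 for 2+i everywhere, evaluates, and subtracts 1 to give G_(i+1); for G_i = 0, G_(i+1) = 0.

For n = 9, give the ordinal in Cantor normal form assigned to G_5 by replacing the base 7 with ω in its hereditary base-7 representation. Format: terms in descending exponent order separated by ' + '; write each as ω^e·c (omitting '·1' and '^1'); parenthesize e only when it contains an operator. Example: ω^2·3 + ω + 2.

G_0=9  [base 2] 2^(2 + 1) + 1  →[2↦3]→  3^(3 + 1) + 1 = 82  −1 ⇒ G_1=81
G_1=81  [base 3] 3^(3 + 1)  →[3↦4]→  4^(4 + 1) = 1024  −1 ⇒ G_2=1023
G_2=1023  [base 4] 3·4^4 + 3·4^3 + 3·4^2 + 3·4 + 3  →[4↦5]→  3·5^5 + 3·5^3 + 3·5^2 + 3·5 + 3 = 9843  −1 ⇒ G_3=9842
G_3=9842  [base 5] 3·5^5 + 3·5^3 + 3·5^2 + 3·5 + 2  →[5↦6]→  3·6^6 + 3·6^3 + 3·6^2 + 3·6 + 2 = 140744  −1 ⇒ G_4=140743
G_4=140743  [base 6] 3·6^6 + 3·6^3 + 3·6^2 + 3·6 + 1  →[6↦7]→  3·7^7 + 3·7^3 + 3·7^2 + 3·7 + 1 = 2471827  −1 ⇒ G_5=2471826
G_5=2471826  [base 7] 3·7^7 + 3·7^3 + 3·7^2 + 3·7  →[7↦8]→  3·8^8 + 3·8^3 + 3·8^2 + 3·8 = 50333400  −1 ⇒ G_6=50333399

ω^ω·3 + ω^3·3 + ω^2·3 + ω·3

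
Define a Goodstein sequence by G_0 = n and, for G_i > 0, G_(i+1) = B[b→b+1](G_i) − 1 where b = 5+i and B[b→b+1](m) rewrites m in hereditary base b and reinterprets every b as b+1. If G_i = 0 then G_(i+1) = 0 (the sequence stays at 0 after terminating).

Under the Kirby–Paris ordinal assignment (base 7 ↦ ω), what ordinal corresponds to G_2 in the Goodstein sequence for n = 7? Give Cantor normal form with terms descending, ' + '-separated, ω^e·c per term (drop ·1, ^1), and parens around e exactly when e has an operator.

ω

base 5: 7 = 5 + 2; at 6: 6 + 2 = 8; next = 7
base 6: 7 = 6 + 1; at 7: 7 + 1 = 8; next = 7
base 7: 7 = 7; at 8: 8 = 8; next = 7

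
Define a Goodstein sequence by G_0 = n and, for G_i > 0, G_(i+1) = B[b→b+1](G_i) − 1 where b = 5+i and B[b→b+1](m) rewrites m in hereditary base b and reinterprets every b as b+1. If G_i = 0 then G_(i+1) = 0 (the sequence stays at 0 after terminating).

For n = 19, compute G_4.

G_0=19  [base 5] 3·5 + 4  →[5↦6]→  3·6 + 4 = 22  −1 ⇒ G_1=21
G_1=21  [base 6] 3·6 + 3  →[6↦7]→  3·7 + 3 = 24  −1 ⇒ G_2=23
G_2=23  [base 7] 3·7 + 2  →[7↦8]→  3·8 + 2 = 26  −1 ⇒ G_3=25
G_3=25  [base 8] 3·8 + 1  →[8↦9]→  3·9 + 1 = 28  −1 ⇒ G_4=27
G_4=27  [base 9] 3·9  →[9↦10]→  3·10 = 30  −1 ⇒ G_5=29

27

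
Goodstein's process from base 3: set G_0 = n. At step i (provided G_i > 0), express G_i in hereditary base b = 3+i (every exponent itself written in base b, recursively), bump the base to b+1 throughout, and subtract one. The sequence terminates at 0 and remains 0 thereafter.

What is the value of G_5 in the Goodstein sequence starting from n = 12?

63

step 0: 12 = 3^2 + 3; sub 4 for 3: 4^2 + 4; = 20; G_1 = 20−1 = 19
step 1: 19 = 4^2 + 3; sub 5 for 4: 5^2 + 3; = 28; G_2 = 28−1 = 27
step 2: 27 = 5^2 + 2; sub 6 for 5: 6^2 + 2; = 38; G_3 = 38−1 = 37
step 3: 37 = 6^2 + 1; sub 7 for 6: 7^2 + 1; = 50; G_4 = 50−1 = 49
step 4: 49 = 7^2; sub 8 for 7: 8^2; = 64; G_5 = 64−1 = 63
step 5: 63 = 7·8 + 7; sub 9 for 8: 7·9 + 7; = 70; G_6 = 70−1 = 69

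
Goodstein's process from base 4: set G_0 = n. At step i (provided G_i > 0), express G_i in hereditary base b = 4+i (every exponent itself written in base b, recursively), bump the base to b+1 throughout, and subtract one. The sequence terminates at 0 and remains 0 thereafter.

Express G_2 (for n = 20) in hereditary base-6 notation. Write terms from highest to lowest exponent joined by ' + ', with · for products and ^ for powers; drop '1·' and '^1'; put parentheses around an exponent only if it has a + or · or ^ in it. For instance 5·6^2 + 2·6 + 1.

6^2 + 3

base 4: 20 = 4^2 + 4; at 5: 5^2 + 5 = 30; next = 29
base 5: 29 = 5^2 + 4; at 6: 6^2 + 4 = 40; next = 39
base 6: 39 = 6^2 + 3; at 7: 7^2 + 3 = 52; next = 51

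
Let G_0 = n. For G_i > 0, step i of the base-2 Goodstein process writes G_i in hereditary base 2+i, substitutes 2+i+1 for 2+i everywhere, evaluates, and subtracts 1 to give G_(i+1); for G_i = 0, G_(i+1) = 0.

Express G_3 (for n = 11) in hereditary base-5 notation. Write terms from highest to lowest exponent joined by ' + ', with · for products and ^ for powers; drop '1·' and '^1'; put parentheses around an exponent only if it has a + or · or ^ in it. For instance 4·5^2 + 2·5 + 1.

5^(5 + 1) + 2

G_0 = 11. HB_2(11) = 2^(2 + 1) + 2 + 1. Bump = 85. G_1 = 84.
G_1 = 84. HB_3(84) = 3^(3 + 1) + 3. Bump = 1028. G_2 = 1027.
G_2 = 1027. HB_4(1027) = 4^(4 + 1) + 3. Bump = 15628. G_3 = 15627.
G_3 = 15627. HB_5(15627) = 5^(5 + 1) + 2. Bump = 279938. G_4 = 279937.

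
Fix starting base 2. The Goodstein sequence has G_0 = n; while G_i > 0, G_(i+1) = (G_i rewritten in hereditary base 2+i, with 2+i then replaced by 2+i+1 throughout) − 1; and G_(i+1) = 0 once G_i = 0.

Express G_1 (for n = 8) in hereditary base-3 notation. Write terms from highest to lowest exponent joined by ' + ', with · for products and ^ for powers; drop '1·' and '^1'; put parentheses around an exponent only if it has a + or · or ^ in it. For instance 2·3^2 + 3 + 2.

G_0 = 8. HB_2(8) = 2^(2 + 1). Bump = 81. G_1 = 80.
G_1 = 80. HB_3(80) = 2·3^3 + 2·3^2 + 2·3 + 2. Bump = 554. G_2 = 553.

2·3^3 + 2·3^2 + 2·3 + 2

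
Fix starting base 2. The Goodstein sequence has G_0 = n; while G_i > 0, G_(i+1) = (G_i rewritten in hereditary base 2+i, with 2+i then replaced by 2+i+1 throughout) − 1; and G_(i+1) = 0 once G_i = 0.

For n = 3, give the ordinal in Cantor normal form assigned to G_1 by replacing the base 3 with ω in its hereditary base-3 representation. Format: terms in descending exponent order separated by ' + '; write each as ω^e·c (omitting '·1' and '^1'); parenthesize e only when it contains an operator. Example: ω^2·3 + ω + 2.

ω

G_0=3  [base 2] 2 + 1  →[2↦3]→  3 + 1 = 4  −1 ⇒ G_1=3
G_1=3  [base 3] 3  →[3↦4]→  4 = 4  −1 ⇒ G_2=3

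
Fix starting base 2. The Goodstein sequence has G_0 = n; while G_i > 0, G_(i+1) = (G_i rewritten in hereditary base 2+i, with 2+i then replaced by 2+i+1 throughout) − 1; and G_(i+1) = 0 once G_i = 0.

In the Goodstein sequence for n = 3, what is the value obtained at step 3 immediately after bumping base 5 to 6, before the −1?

2

G_0=3  [base 2] 2 + 1  →[2↦3]→  3 + 1 = 4  −1 ⇒ G_1=3
G_1=3  [base 3] 3  →[3↦4]→  4 = 4  −1 ⇒ G_2=3
G_2=3  [base 4] 3  →[4↦5]→  3 = 3  −1 ⇒ G_3=2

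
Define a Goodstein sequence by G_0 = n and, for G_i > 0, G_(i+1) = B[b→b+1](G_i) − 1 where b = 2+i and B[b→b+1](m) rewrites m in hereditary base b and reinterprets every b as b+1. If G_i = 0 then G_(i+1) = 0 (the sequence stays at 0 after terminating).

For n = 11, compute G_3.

[0] 11 ≡ 2^(2 + 1) + 2 + 1 (base 2). Lift 3: 85. −1: 84.
[1] 84 ≡ 3^(3 + 1) + 3 (base 3). Lift 4: 1028. −1: 1027.
[2] 1027 ≡ 4^(4 + 1) + 3 (base 4). Lift 5: 15628. −1: 15627.
[3] 15627 ≡ 5^(5 + 1) + 2 (base 5). Lift 6: 279938. −1: 279937.

15627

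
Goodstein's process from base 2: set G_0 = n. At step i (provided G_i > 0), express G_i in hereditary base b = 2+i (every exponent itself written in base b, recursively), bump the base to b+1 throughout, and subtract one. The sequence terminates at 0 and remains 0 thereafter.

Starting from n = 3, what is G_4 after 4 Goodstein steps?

1

(0) 3|_2 = 2 + 1 ↦ 3 + 1|_3 = 4 ⇒ 3
(1) 3|_3 = 3 ↦ 4|_4 = 4 ⇒ 3
(2) 3|_4 = 3 ↦ 3|_5 = 3 ⇒ 2
(3) 2|_5 = 2 ↦ 2|_6 = 2 ⇒ 1
(4) 1|_6 = 1 ↦ 1|_7 = 1 ⇒ 0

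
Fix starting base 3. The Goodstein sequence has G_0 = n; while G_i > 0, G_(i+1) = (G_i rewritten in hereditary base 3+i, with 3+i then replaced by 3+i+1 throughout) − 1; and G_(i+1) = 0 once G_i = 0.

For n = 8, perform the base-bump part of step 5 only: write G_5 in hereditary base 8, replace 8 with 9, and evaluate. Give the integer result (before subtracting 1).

G_0=8  [base 3] 2·3 + 2  →[3↦4]→  2·4 + 2 = 10  −1 ⇒ G_1=9
G_1=9  [base 4] 2·4 + 1  →[4↦5]→  2·5 + 1 = 11  −1 ⇒ G_2=10
G_2=10  [base 5] 2·5  →[5↦6]→  2·6 = 12  −1 ⇒ G_3=11
G_3=11  [base 6] 6 + 5  →[6↦7]→  7 + 5 = 12  −1 ⇒ G_4=11
G_4=11  [base 7] 7 + 4  →[7↦8]→  8 + 4 = 12  −1 ⇒ G_5=11
G_5=11  [base 8] 8 + 3  →[8↦9]→  9 + 3 = 12  −1 ⇒ G_6=11

12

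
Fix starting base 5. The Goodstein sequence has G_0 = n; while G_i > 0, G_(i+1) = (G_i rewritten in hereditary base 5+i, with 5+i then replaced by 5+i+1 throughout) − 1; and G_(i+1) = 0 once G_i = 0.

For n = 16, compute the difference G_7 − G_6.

1

step 0: 16 = 3·5 + 1; sub 6 for 5: 3·6 + 1; = 19; G_1 = 19−1 = 18
step 1: 18 = 3·6; sub 7 for 6: 3·7; = 21; G_2 = 21−1 = 20
step 2: 20 = 2·7 + 6; sub 8 for 7: 2·8 + 6; = 22; G_3 = 22−1 = 21
step 3: 21 = 2·8 + 5; sub 9 for 8: 2·9 + 5; = 23; G_4 = 23−1 = 22
step 4: 22 = 2·9 + 4; sub 10 for 9: 2·10 + 4; = 24; G_5 = 24−1 = 23
step 5: 23 = 2·10 + 3; sub 11 for 10: 2·11 + 3; = 25; G_6 = 25−1 = 24
step 6: 24 = 2·11 + 2; sub 12 for 11: 2·12 + 2; = 26; G_7 = 26−1 = 25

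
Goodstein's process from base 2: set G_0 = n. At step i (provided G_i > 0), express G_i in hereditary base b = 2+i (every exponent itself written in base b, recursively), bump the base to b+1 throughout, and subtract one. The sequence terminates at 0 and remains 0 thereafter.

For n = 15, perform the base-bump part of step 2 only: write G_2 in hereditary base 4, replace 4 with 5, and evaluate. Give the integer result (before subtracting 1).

G_0 = 15. HB_2(15) = 2^(2 + 1) + 2^2 + 2 + 1. Bump = 112. G_1 = 111.
G_1 = 111. HB_3(111) = 3^(3 + 1) + 3^3 + 3. Bump = 1284. G_2 = 1283.
G_2 = 1283. HB_4(1283) = 4^(4 + 1) + 4^4 + 3. Bump = 18753. G_3 = 18752.

18753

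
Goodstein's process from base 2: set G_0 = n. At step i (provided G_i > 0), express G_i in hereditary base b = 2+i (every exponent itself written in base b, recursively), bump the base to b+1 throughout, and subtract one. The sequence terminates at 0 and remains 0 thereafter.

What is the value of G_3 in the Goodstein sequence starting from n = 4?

60

[0] 4 ≡ 2^2 (base 2). Lift 3: 27. −1: 26.
[1] 26 ≡ 2·3^2 + 2·3 + 2 (base 3). Lift 4: 42. −1: 41.
[2] 41 ≡ 2·4^2 + 2·4 + 1 (base 4). Lift 5: 61. −1: 60.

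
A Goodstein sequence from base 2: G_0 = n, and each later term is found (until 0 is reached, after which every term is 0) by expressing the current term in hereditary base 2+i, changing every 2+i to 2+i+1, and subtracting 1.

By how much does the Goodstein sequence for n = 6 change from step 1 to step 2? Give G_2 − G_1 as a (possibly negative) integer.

G_0 = 6. HB_2(6) = 2^2 + 2. Bump = 30. G_1 = 29.
G_1 = 29. HB_3(29) = 3^3 + 2. Bump = 258. G_2 = 257.

228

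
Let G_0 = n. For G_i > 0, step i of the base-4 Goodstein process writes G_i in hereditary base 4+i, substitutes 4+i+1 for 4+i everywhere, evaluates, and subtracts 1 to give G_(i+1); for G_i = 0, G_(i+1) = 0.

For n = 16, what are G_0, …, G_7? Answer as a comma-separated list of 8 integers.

base 4: 16 = 4^2; at 5: 5^2 = 25; next = 24
base 5: 24 = 4·5 + 4; at 6: 4·6 + 4 = 28; next = 27
base 6: 27 = 4·6 + 3; at 7: 4·7 + 3 = 31; next = 30
base 7: 30 = 4·7 + 2; at 8: 4·8 + 2 = 34; next = 33
base 8: 33 = 4·8 + 1; at 9: 4·9 + 1 = 37; next = 36
base 9: 36 = 4·9; at 10: 4·10 = 40; next = 39
base 10: 39 = 3·10 + 9; at 11: 3·11 + 9 = 42; next = 41

16, 24, 27, 30, 33, 36, 39, 41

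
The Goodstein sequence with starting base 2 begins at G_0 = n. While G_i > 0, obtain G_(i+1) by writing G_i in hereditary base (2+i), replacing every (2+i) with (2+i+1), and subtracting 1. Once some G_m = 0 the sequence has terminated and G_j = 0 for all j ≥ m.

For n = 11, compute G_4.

279937

base 2: 11 = 2^(2 + 1) + 2 + 1; at 3: 3^(3 + 1) + 3 + 1 = 85; next = 84
base 3: 84 = 3^(3 + 1) + 3; at 4: 4^(4 + 1) + 4 = 1028; next = 1027
base 4: 1027 = 4^(4 + 1) + 3; at 5: 5^(5 + 1) + 3 = 15628; next = 15627
base 5: 15627 = 5^(5 + 1) + 2; at 6: 6^(6 + 1) + 2 = 279938; next = 279937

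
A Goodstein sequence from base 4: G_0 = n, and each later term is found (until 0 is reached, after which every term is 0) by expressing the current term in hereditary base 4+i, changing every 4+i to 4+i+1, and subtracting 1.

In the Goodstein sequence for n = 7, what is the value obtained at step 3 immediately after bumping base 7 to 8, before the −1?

8

step 0: 7 = 4 + 3; sub 5 for 4: 5 + 3; = 8; G_1 = 8−1 = 7
step 1: 7 = 5 + 2; sub 6 for 5: 6 + 2; = 8; G_2 = 8−1 = 7
step 2: 7 = 6 + 1; sub 7 for 6: 7 + 1; = 8; G_3 = 8−1 = 7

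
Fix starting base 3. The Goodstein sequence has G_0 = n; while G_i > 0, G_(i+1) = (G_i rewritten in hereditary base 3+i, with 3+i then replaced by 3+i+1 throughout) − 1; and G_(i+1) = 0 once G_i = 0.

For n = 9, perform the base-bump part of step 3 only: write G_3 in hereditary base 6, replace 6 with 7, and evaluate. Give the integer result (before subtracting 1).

22

G_0 = 9. HB_3(9) = 3^2. Bump = 16. G_1 = 15.
G_1 = 15. HB_4(15) = 3·4 + 3. Bump = 18. G_2 = 17.
G_2 = 17. HB_5(17) = 3·5 + 2. Bump = 20. G_3 = 19.
G_3 = 19. HB_6(19) = 3·6 + 1. Bump = 22. G_4 = 21.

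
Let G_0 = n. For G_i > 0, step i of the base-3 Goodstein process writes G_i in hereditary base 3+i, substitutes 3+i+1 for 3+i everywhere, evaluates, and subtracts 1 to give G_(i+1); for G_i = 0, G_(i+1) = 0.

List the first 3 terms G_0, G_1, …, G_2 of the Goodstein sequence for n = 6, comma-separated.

i=0: 6 = 2·3 (b=3); 3→4: 2·4 = 8; 8−1 = 7
i=1: 7 = 4 + 3 (b=4); 4→5: 5 + 3 = 8; 8−1 = 7

6, 7, 7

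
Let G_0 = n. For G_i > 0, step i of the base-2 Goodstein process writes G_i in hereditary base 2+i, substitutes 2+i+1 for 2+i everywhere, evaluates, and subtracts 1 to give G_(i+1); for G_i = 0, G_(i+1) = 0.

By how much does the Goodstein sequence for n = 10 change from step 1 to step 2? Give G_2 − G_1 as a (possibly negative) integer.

base 2: 10 = 2^(2 + 1) + 2; at 3: 3^(3 + 1) + 3 = 84; next = 83
base 3: 83 = 3^(3 + 1) + 2; at 4: 4^(4 + 1) + 2 = 1026; next = 1025

942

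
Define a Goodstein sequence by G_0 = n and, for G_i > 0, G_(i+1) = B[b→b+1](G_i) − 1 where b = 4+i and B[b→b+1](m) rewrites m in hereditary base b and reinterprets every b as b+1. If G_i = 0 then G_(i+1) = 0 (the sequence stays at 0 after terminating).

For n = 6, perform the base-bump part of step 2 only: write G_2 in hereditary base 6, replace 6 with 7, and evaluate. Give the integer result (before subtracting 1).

7

6 —HB4→ 4 + 2 —bump→ 5 + 2 = 7 —(−1)→ 6
6 —HB5→ 5 + 1 —bump→ 6 + 1 = 7 —(−1)→ 6
6 —HB6→ 6 —bump→ 7 = 7 —(−1)→ 6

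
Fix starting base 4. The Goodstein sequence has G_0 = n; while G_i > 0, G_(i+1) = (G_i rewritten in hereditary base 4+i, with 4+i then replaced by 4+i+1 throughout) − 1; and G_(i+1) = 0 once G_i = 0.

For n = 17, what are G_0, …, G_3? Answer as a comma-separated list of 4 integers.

17, 25, 35, 39

17 —HB4→ 4^2 + 1 —bump→ 5^2 + 1 = 26 —(−1)→ 25
25 —HB5→ 5^2 —bump→ 6^2 = 36 —(−1)→ 35
35 —HB6→ 5·6 + 5 —bump→ 5·7 + 5 = 40 —(−1)→ 39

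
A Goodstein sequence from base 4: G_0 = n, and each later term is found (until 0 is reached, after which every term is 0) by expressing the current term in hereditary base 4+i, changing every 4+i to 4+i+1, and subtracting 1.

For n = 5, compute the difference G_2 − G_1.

5 —HB4→ 4 + 1 —bump→ 5 + 1 = 6 —(−1)→ 5
5 —HB5→ 5 —bump→ 6 = 6 —(−1)→ 5

0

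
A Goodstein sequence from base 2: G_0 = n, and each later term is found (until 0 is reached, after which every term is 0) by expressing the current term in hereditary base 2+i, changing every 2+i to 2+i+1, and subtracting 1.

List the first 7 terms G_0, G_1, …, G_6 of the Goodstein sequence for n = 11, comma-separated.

(0) 11|_2 = 2^(2 + 1) + 2 + 1 ↦ 3^(3 + 1) + 3 + 1|_3 = 85 ⇒ 84
(1) 84|_3 = 3^(3 + 1) + 3 ↦ 4^(4 + 1) + 4|_4 = 1028 ⇒ 1027
(2) 1027|_4 = 4^(4 + 1) + 3 ↦ 5^(5 + 1) + 3|_5 = 15628 ⇒ 15627
(3) 15627|_5 = 5^(5 + 1) + 2 ↦ 6^(6 + 1) + 2|_6 = 279938 ⇒ 279937
(4) 279937|_6 = 6^(6 + 1) + 1 ↦ 7^(7 + 1) + 1|_7 = 5764802 ⇒ 5764801
(5) 5764801|_7 = 7^(7 + 1) ↦ 8^(8 + 1)|_8 = 134217728 ⇒ 134217727

11, 84, 1027, 15627, 279937, 5764801, 134217727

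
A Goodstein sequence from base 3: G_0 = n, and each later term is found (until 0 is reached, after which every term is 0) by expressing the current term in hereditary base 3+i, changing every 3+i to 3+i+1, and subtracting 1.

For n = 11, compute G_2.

base 3: 11 = 3^2 + 2; at 4: 4^2 + 2 = 18; next = 17
base 4: 17 = 4^2 + 1; at 5: 5^2 + 1 = 26; next = 25
base 5: 25 = 5^2; at 6: 6^2 = 36; next = 35

25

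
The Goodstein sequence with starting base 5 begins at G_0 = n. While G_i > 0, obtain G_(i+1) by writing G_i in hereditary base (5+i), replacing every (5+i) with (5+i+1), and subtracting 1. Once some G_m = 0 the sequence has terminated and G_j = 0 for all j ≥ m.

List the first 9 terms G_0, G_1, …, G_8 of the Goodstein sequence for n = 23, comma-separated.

23, 26, 29, 32, 35, 37, 39, 41, 43

i=0: 23 = 4·5 + 3 (b=5); 5→6: 4·6 + 3 = 27; 27−1 = 26
i=1: 26 = 4·6 + 2 (b=6); 6→7: 4·7 + 2 = 30; 30−1 = 29
i=2: 29 = 4·7 + 1 (b=7); 7→8: 4·8 + 1 = 33; 33−1 = 32
i=3: 32 = 4·8 (b=8); 8→9: 4·9 = 36; 36−1 = 35
i=4: 35 = 3·9 + 8 (b=9); 9→10: 3·10 + 8 = 38; 38−1 = 37
i=5: 37 = 3·10 + 7 (b=10); 10→11: 3·11 + 7 = 40; 40−1 = 39
i=6: 39 = 3·11 + 6 (b=11); 11→12: 3·12 + 6 = 42; 42−1 = 41
i=7: 41 = 3·12 + 5 (b=12); 12→13: 3·13 + 5 = 44; 44−1 = 43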